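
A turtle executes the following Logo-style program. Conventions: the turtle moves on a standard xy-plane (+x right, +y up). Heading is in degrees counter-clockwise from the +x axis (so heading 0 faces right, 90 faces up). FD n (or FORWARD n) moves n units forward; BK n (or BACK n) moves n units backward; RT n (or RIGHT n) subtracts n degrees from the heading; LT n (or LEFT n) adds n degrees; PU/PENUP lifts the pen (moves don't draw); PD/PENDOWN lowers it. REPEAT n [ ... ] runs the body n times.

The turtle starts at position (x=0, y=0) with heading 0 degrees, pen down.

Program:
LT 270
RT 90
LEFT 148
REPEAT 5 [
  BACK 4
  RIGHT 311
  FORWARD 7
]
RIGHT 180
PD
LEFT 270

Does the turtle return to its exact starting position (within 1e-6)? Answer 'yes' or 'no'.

Executing turtle program step by step:
Start: pos=(0,0), heading=0, pen down
LT 270: heading 0 -> 270
RT 90: heading 270 -> 180
LT 148: heading 180 -> 328
REPEAT 5 [
  -- iteration 1/5 --
  BK 4: (0,0) -> (-3.392,2.12) [heading=328, draw]
  RT 311: heading 328 -> 17
  FD 7: (-3.392,2.12) -> (3.302,4.166) [heading=17, draw]
  -- iteration 2/5 --
  BK 4: (3.302,4.166) -> (-0.523,2.997) [heading=17, draw]
  RT 311: heading 17 -> 66
  FD 7: (-0.523,2.997) -> (2.324,9.392) [heading=66, draw]
  -- iteration 3/5 --
  BK 4: (2.324,9.392) -> (0.697,5.737) [heading=66, draw]
  RT 311: heading 66 -> 115
  FD 7: (0.697,5.737) -> (-2.261,12.082) [heading=115, draw]
  -- iteration 4/5 --
  BK 4: (-2.261,12.082) -> (-0.571,8.456) [heading=115, draw]
  RT 311: heading 115 -> 164
  FD 7: (-0.571,8.456) -> (-7.3,10.386) [heading=164, draw]
  -- iteration 5/5 --
  BK 4: (-7.3,10.386) -> (-3.455,9.283) [heading=164, draw]
  RT 311: heading 164 -> 213
  FD 7: (-3.455,9.283) -> (-9.325,5.471) [heading=213, draw]
]
RT 180: heading 213 -> 33
PD: pen down
LT 270: heading 33 -> 303
Final: pos=(-9.325,5.471), heading=303, 10 segment(s) drawn

Start position: (0, 0)
Final position: (-9.325, 5.471)
Distance = 10.812; >= 1e-6 -> NOT closed

Answer: no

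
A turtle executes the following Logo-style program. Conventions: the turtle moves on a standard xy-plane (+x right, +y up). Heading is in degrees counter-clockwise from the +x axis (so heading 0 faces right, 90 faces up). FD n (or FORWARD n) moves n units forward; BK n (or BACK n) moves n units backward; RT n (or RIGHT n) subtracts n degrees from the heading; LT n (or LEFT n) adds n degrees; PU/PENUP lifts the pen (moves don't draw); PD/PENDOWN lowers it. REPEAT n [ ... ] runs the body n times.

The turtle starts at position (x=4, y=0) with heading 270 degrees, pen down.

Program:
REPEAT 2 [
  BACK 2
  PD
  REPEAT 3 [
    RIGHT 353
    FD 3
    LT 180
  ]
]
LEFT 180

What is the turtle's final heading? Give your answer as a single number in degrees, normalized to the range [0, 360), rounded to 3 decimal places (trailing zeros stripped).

Executing turtle program step by step:
Start: pos=(4,0), heading=270, pen down
REPEAT 2 [
  -- iteration 1/2 --
  BK 2: (4,0) -> (4,2) [heading=270, draw]
  PD: pen down
  REPEAT 3 [
    -- iteration 1/3 --
    RT 353: heading 270 -> 277
    FD 3: (4,2) -> (4.366,-0.978) [heading=277, draw]
    LT 180: heading 277 -> 97
    -- iteration 2/3 --
    RT 353: heading 97 -> 104
    FD 3: (4.366,-0.978) -> (3.64,1.933) [heading=104, draw]
    LT 180: heading 104 -> 284
    -- iteration 3/3 --
    RT 353: heading 284 -> 291
    FD 3: (3.64,1.933) -> (4.715,-0.867) [heading=291, draw]
    LT 180: heading 291 -> 111
  ]
  -- iteration 2/2 --
  BK 2: (4.715,-0.867) -> (5.432,-2.735) [heading=111, draw]
  PD: pen down
  REPEAT 3 [
    -- iteration 1/3 --
    RT 353: heading 111 -> 118
    FD 3: (5.432,-2.735) -> (4.023,-0.086) [heading=118, draw]
    LT 180: heading 118 -> 298
    -- iteration 2/3 --
    RT 353: heading 298 -> 305
    FD 3: (4.023,-0.086) -> (5.744,-2.543) [heading=305, draw]
    LT 180: heading 305 -> 125
    -- iteration 3/3 --
    RT 353: heading 125 -> 132
    FD 3: (5.744,-2.543) -> (3.737,-0.314) [heading=132, draw]
    LT 180: heading 132 -> 312
  ]
]
LT 180: heading 312 -> 132
Final: pos=(3.737,-0.314), heading=132, 8 segment(s) drawn

Answer: 132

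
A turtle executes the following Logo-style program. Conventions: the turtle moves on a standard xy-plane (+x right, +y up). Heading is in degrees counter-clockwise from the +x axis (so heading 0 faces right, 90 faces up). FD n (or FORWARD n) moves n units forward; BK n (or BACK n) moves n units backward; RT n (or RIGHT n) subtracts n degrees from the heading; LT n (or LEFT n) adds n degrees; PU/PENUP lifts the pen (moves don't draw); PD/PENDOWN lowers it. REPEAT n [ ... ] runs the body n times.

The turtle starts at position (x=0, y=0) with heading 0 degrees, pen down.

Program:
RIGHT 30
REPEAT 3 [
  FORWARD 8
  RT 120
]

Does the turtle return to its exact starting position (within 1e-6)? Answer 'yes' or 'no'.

Executing turtle program step by step:
Start: pos=(0,0), heading=0, pen down
RT 30: heading 0 -> 330
REPEAT 3 [
  -- iteration 1/3 --
  FD 8: (0,0) -> (6.928,-4) [heading=330, draw]
  RT 120: heading 330 -> 210
  -- iteration 2/3 --
  FD 8: (6.928,-4) -> (0,-8) [heading=210, draw]
  RT 120: heading 210 -> 90
  -- iteration 3/3 --
  FD 8: (0,-8) -> (0,0) [heading=90, draw]
  RT 120: heading 90 -> 330
]
Final: pos=(0,0), heading=330, 3 segment(s) drawn

Start position: (0, 0)
Final position: (0, 0)
Distance = 0; < 1e-6 -> CLOSED

Answer: yes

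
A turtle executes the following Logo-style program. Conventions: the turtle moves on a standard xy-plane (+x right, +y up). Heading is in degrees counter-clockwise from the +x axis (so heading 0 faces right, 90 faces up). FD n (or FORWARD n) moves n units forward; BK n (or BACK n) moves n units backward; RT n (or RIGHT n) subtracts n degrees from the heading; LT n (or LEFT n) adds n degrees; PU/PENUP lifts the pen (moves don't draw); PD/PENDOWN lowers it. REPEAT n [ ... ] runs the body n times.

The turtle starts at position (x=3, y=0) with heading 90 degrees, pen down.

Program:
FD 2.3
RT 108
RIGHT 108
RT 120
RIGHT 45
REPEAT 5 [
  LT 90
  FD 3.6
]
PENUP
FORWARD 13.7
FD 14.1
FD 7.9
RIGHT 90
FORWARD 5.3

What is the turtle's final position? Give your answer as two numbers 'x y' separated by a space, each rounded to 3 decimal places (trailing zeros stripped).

Executing turtle program step by step:
Start: pos=(3,0), heading=90, pen down
FD 2.3: (3,0) -> (3,2.3) [heading=90, draw]
RT 108: heading 90 -> 342
RT 108: heading 342 -> 234
RT 120: heading 234 -> 114
RT 45: heading 114 -> 69
REPEAT 5 [
  -- iteration 1/5 --
  LT 90: heading 69 -> 159
  FD 3.6: (3,2.3) -> (-0.361,3.59) [heading=159, draw]
  -- iteration 2/5 --
  LT 90: heading 159 -> 249
  FD 3.6: (-0.361,3.59) -> (-1.651,0.229) [heading=249, draw]
  -- iteration 3/5 --
  LT 90: heading 249 -> 339
  FD 3.6: (-1.651,0.229) -> (1.71,-1.061) [heading=339, draw]
  -- iteration 4/5 --
  LT 90: heading 339 -> 69
  FD 3.6: (1.71,-1.061) -> (3,2.3) [heading=69, draw]
  -- iteration 5/5 --
  LT 90: heading 69 -> 159
  FD 3.6: (3,2.3) -> (-0.361,3.59) [heading=159, draw]
]
PU: pen up
FD 13.7: (-0.361,3.59) -> (-13.151,8.5) [heading=159, move]
FD 14.1: (-13.151,8.5) -> (-26.314,13.553) [heading=159, move]
FD 7.9: (-26.314,13.553) -> (-33.69,16.384) [heading=159, move]
RT 90: heading 159 -> 69
FD 5.3: (-33.69,16.384) -> (-31.79,21.332) [heading=69, move]
Final: pos=(-31.79,21.332), heading=69, 6 segment(s) drawn

Answer: -31.79 21.332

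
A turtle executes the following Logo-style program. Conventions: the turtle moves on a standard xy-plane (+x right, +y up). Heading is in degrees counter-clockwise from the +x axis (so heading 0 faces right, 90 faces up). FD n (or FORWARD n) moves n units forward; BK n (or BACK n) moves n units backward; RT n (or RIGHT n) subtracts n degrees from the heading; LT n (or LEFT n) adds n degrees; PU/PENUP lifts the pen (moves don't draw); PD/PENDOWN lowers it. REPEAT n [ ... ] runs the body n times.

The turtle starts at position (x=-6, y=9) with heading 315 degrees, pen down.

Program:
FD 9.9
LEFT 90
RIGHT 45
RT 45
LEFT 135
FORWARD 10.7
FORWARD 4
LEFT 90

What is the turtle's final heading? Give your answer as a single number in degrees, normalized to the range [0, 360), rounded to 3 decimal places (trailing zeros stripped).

Executing turtle program step by step:
Start: pos=(-6,9), heading=315, pen down
FD 9.9: (-6,9) -> (1,2) [heading=315, draw]
LT 90: heading 315 -> 45
RT 45: heading 45 -> 0
RT 45: heading 0 -> 315
LT 135: heading 315 -> 90
FD 10.7: (1,2) -> (1,12.7) [heading=90, draw]
FD 4: (1,12.7) -> (1,16.7) [heading=90, draw]
LT 90: heading 90 -> 180
Final: pos=(1,16.7), heading=180, 3 segment(s) drawn

Answer: 180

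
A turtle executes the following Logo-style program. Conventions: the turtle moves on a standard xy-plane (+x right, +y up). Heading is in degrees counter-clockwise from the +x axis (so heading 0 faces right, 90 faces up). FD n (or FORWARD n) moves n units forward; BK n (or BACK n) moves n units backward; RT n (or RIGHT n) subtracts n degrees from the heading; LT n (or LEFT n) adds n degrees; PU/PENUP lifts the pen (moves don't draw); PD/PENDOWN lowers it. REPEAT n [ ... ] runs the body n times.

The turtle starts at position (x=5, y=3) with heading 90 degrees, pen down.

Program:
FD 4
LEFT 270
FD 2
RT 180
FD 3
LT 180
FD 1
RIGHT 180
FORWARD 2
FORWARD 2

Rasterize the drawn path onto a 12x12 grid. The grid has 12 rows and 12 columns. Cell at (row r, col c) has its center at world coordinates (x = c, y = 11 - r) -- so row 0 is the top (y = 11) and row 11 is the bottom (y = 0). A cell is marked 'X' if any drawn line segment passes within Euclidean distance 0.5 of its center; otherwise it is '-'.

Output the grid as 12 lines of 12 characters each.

Segment 0: (5,3) -> (5,7)
Segment 1: (5,7) -> (7,7)
Segment 2: (7,7) -> (4,7)
Segment 3: (4,7) -> (5,7)
Segment 4: (5,7) -> (3,7)
Segment 5: (3,7) -> (1,7)

Answer: ------------
------------
------------
------------
-XXXXXXX----
-----X------
-----X------
-----X------
-----X------
------------
------------
------------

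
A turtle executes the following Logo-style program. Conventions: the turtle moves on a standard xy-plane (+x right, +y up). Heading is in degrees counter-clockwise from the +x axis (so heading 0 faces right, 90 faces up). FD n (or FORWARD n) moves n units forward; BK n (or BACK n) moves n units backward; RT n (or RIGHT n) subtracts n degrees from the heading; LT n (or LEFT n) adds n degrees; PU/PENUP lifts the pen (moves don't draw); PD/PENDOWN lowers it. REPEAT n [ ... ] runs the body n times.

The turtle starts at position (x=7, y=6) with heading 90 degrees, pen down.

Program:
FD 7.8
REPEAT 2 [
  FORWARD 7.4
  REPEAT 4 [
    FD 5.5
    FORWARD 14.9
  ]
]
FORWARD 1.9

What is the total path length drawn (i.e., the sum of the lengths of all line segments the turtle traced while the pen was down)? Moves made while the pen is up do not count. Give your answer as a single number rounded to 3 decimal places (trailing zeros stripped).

Executing turtle program step by step:
Start: pos=(7,6), heading=90, pen down
FD 7.8: (7,6) -> (7,13.8) [heading=90, draw]
REPEAT 2 [
  -- iteration 1/2 --
  FD 7.4: (7,13.8) -> (7,21.2) [heading=90, draw]
  REPEAT 4 [
    -- iteration 1/4 --
    FD 5.5: (7,21.2) -> (7,26.7) [heading=90, draw]
    FD 14.9: (7,26.7) -> (7,41.6) [heading=90, draw]
    -- iteration 2/4 --
    FD 5.5: (7,41.6) -> (7,47.1) [heading=90, draw]
    FD 14.9: (7,47.1) -> (7,62) [heading=90, draw]
    -- iteration 3/4 --
    FD 5.5: (7,62) -> (7,67.5) [heading=90, draw]
    FD 14.9: (7,67.5) -> (7,82.4) [heading=90, draw]
    -- iteration 4/4 --
    FD 5.5: (7,82.4) -> (7,87.9) [heading=90, draw]
    FD 14.9: (7,87.9) -> (7,102.8) [heading=90, draw]
  ]
  -- iteration 2/2 --
  FD 7.4: (7,102.8) -> (7,110.2) [heading=90, draw]
  REPEAT 4 [
    -- iteration 1/4 --
    FD 5.5: (7,110.2) -> (7,115.7) [heading=90, draw]
    FD 14.9: (7,115.7) -> (7,130.6) [heading=90, draw]
    -- iteration 2/4 --
    FD 5.5: (7,130.6) -> (7,136.1) [heading=90, draw]
    FD 14.9: (7,136.1) -> (7,151) [heading=90, draw]
    -- iteration 3/4 --
    FD 5.5: (7,151) -> (7,156.5) [heading=90, draw]
    FD 14.9: (7,156.5) -> (7,171.4) [heading=90, draw]
    -- iteration 4/4 --
    FD 5.5: (7,171.4) -> (7,176.9) [heading=90, draw]
    FD 14.9: (7,176.9) -> (7,191.8) [heading=90, draw]
  ]
]
FD 1.9: (7,191.8) -> (7,193.7) [heading=90, draw]
Final: pos=(7,193.7), heading=90, 20 segment(s) drawn

Segment lengths:
  seg 1: (7,6) -> (7,13.8), length = 7.8
  seg 2: (7,13.8) -> (7,21.2), length = 7.4
  seg 3: (7,21.2) -> (7,26.7), length = 5.5
  seg 4: (7,26.7) -> (7,41.6), length = 14.9
  seg 5: (7,41.6) -> (7,47.1), length = 5.5
  seg 6: (7,47.1) -> (7,62), length = 14.9
  seg 7: (7,62) -> (7,67.5), length = 5.5
  seg 8: (7,67.5) -> (7,82.4), length = 14.9
  seg 9: (7,82.4) -> (7,87.9), length = 5.5
  seg 10: (7,87.9) -> (7,102.8), length = 14.9
  seg 11: (7,102.8) -> (7,110.2), length = 7.4
  seg 12: (7,110.2) -> (7,115.7), length = 5.5
  seg 13: (7,115.7) -> (7,130.6), length = 14.9
  seg 14: (7,130.6) -> (7,136.1), length = 5.5
  seg 15: (7,136.1) -> (7,151), length = 14.9
  seg 16: (7,151) -> (7,156.5), length = 5.5
  seg 17: (7,156.5) -> (7,171.4), length = 14.9
  seg 18: (7,171.4) -> (7,176.9), length = 5.5
  seg 19: (7,176.9) -> (7,191.8), length = 14.9
  seg 20: (7,191.8) -> (7,193.7), length = 1.9
Total = 187.7

Answer: 187.7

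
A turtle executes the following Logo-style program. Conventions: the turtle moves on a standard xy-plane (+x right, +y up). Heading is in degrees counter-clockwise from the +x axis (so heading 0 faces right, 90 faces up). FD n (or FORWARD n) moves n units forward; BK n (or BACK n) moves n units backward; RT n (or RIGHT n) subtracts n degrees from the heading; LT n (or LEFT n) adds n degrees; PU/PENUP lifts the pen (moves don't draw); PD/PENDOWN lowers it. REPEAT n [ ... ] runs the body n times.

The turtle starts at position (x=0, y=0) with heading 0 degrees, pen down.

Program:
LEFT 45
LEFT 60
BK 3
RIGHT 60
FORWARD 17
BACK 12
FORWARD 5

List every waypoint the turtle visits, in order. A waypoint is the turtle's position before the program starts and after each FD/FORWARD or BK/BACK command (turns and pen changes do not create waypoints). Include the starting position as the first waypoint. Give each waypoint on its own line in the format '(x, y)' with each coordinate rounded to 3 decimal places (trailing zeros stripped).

Answer: (0, 0)
(0.776, -2.898)
(12.797, 9.123)
(4.312, 0.638)
(7.848, 4.173)

Derivation:
Executing turtle program step by step:
Start: pos=(0,0), heading=0, pen down
LT 45: heading 0 -> 45
LT 60: heading 45 -> 105
BK 3: (0,0) -> (0.776,-2.898) [heading=105, draw]
RT 60: heading 105 -> 45
FD 17: (0.776,-2.898) -> (12.797,9.123) [heading=45, draw]
BK 12: (12.797,9.123) -> (4.312,0.638) [heading=45, draw]
FD 5: (4.312,0.638) -> (7.848,4.173) [heading=45, draw]
Final: pos=(7.848,4.173), heading=45, 4 segment(s) drawn
Waypoints (5 total):
(0, 0)
(0.776, -2.898)
(12.797, 9.123)
(4.312, 0.638)
(7.848, 4.173)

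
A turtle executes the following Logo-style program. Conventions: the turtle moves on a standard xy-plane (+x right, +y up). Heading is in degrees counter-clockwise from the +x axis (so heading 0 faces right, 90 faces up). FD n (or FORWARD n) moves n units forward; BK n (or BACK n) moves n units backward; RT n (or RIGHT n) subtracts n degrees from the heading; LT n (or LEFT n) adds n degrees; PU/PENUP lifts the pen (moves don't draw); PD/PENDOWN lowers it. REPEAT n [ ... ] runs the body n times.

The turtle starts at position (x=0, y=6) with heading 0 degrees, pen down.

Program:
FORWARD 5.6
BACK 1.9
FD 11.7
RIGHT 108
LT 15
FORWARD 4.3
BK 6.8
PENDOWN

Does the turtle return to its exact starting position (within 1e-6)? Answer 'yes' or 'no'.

Answer: no

Derivation:
Executing turtle program step by step:
Start: pos=(0,6), heading=0, pen down
FD 5.6: (0,6) -> (5.6,6) [heading=0, draw]
BK 1.9: (5.6,6) -> (3.7,6) [heading=0, draw]
FD 11.7: (3.7,6) -> (15.4,6) [heading=0, draw]
RT 108: heading 0 -> 252
LT 15: heading 252 -> 267
FD 4.3: (15.4,6) -> (15.175,1.706) [heading=267, draw]
BK 6.8: (15.175,1.706) -> (15.531,8.497) [heading=267, draw]
PD: pen down
Final: pos=(15.531,8.497), heading=267, 5 segment(s) drawn

Start position: (0, 6)
Final position: (15.531, 8.497)
Distance = 15.73; >= 1e-6 -> NOT closed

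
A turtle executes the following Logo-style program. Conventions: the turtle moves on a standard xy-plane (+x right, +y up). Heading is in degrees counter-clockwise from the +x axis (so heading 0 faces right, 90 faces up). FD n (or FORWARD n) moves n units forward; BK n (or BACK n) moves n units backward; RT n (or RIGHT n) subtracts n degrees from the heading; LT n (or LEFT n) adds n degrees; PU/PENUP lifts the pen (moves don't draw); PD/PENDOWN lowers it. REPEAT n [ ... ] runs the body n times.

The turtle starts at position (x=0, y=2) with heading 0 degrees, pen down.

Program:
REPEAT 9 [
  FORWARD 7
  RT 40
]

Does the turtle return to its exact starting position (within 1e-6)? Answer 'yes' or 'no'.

Answer: yes

Derivation:
Executing turtle program step by step:
Start: pos=(0,2), heading=0, pen down
REPEAT 9 [
  -- iteration 1/9 --
  FD 7: (0,2) -> (7,2) [heading=0, draw]
  RT 40: heading 0 -> 320
  -- iteration 2/9 --
  FD 7: (7,2) -> (12.362,-2.5) [heading=320, draw]
  RT 40: heading 320 -> 280
  -- iteration 3/9 --
  FD 7: (12.362,-2.5) -> (13.578,-9.393) [heading=280, draw]
  RT 40: heading 280 -> 240
  -- iteration 4/9 --
  FD 7: (13.578,-9.393) -> (10.078,-15.455) [heading=240, draw]
  RT 40: heading 240 -> 200
  -- iteration 5/9 --
  FD 7: (10.078,-15.455) -> (3.5,-17.849) [heading=200, draw]
  RT 40: heading 200 -> 160
  -- iteration 6/9 --
  FD 7: (3.5,-17.849) -> (-3.078,-15.455) [heading=160, draw]
  RT 40: heading 160 -> 120
  -- iteration 7/9 --
  FD 7: (-3.078,-15.455) -> (-6.578,-9.393) [heading=120, draw]
  RT 40: heading 120 -> 80
  -- iteration 8/9 --
  FD 7: (-6.578,-9.393) -> (-5.362,-2.5) [heading=80, draw]
  RT 40: heading 80 -> 40
  -- iteration 9/9 --
  FD 7: (-5.362,-2.5) -> (0,2) [heading=40, draw]
  RT 40: heading 40 -> 0
]
Final: pos=(0,2), heading=0, 9 segment(s) drawn

Start position: (0, 2)
Final position: (0, 2)
Distance = 0; < 1e-6 -> CLOSED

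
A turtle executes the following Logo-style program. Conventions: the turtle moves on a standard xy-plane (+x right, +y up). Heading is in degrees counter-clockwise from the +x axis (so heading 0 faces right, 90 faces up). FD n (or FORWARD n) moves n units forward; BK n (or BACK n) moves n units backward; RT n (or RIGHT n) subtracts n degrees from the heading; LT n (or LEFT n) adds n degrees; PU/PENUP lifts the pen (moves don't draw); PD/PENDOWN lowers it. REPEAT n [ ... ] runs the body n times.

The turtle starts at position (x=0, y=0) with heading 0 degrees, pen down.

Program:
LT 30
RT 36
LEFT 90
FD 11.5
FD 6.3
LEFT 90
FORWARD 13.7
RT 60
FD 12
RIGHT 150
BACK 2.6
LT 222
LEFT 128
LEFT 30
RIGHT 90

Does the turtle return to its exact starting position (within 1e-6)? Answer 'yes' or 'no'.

Executing turtle program step by step:
Start: pos=(0,0), heading=0, pen down
LT 30: heading 0 -> 30
RT 36: heading 30 -> 354
LT 90: heading 354 -> 84
FD 11.5: (0,0) -> (1.202,11.437) [heading=84, draw]
FD 6.3: (1.202,11.437) -> (1.861,17.702) [heading=84, draw]
LT 90: heading 84 -> 174
FD 13.7: (1.861,17.702) -> (-11.764,19.135) [heading=174, draw]
RT 60: heading 174 -> 114
FD 12: (-11.764,19.135) -> (-16.645,30.097) [heading=114, draw]
RT 150: heading 114 -> 324
BK 2.6: (-16.645,30.097) -> (-18.749,31.625) [heading=324, draw]
LT 222: heading 324 -> 186
LT 128: heading 186 -> 314
LT 30: heading 314 -> 344
RT 90: heading 344 -> 254
Final: pos=(-18.749,31.625), heading=254, 5 segment(s) drawn

Start position: (0, 0)
Final position: (-18.749, 31.625)
Distance = 36.765; >= 1e-6 -> NOT closed

Answer: no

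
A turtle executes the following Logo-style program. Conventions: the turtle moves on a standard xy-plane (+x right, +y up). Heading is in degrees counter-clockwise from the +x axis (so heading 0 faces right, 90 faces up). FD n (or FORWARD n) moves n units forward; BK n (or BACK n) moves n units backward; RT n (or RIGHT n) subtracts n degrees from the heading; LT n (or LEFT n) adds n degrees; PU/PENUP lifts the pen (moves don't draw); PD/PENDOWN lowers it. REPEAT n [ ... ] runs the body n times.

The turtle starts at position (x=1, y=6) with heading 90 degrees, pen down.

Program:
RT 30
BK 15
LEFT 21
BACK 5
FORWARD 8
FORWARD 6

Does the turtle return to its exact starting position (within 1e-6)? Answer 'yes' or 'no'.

Answer: no

Derivation:
Executing turtle program step by step:
Start: pos=(1,6), heading=90, pen down
RT 30: heading 90 -> 60
BK 15: (1,6) -> (-6.5,-6.99) [heading=60, draw]
LT 21: heading 60 -> 81
BK 5: (-6.5,-6.99) -> (-7.282,-11.929) [heading=81, draw]
FD 8: (-7.282,-11.929) -> (-6.031,-4.027) [heading=81, draw]
FD 6: (-6.031,-4.027) -> (-5.092,1.899) [heading=81, draw]
Final: pos=(-5.092,1.899), heading=81, 4 segment(s) drawn

Start position: (1, 6)
Final position: (-5.092, 1.899)
Distance = 7.344; >= 1e-6 -> NOT closed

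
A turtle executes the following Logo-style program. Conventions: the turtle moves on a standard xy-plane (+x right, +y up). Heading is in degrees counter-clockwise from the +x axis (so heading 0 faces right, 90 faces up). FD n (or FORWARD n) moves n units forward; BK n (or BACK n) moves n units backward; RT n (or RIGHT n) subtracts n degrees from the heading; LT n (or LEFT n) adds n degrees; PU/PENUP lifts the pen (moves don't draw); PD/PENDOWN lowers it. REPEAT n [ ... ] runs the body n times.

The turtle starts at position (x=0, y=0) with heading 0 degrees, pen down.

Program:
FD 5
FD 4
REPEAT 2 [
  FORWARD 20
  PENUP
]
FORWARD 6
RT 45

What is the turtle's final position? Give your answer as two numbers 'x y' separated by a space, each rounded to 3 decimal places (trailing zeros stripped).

Answer: 55 0

Derivation:
Executing turtle program step by step:
Start: pos=(0,0), heading=0, pen down
FD 5: (0,0) -> (5,0) [heading=0, draw]
FD 4: (5,0) -> (9,0) [heading=0, draw]
REPEAT 2 [
  -- iteration 1/2 --
  FD 20: (9,0) -> (29,0) [heading=0, draw]
  PU: pen up
  -- iteration 2/2 --
  FD 20: (29,0) -> (49,0) [heading=0, move]
  PU: pen up
]
FD 6: (49,0) -> (55,0) [heading=0, move]
RT 45: heading 0 -> 315
Final: pos=(55,0), heading=315, 3 segment(s) drawn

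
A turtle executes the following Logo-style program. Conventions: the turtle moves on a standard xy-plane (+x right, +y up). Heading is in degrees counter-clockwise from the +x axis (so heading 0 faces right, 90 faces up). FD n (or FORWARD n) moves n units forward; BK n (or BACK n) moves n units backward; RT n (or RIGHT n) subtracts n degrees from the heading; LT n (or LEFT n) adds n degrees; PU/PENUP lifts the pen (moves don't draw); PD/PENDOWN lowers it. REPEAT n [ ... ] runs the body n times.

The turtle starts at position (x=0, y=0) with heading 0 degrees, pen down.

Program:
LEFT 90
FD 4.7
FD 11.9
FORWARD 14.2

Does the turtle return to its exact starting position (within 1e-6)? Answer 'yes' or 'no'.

Answer: no

Derivation:
Executing turtle program step by step:
Start: pos=(0,0), heading=0, pen down
LT 90: heading 0 -> 90
FD 4.7: (0,0) -> (0,4.7) [heading=90, draw]
FD 11.9: (0,4.7) -> (0,16.6) [heading=90, draw]
FD 14.2: (0,16.6) -> (0,30.8) [heading=90, draw]
Final: pos=(0,30.8), heading=90, 3 segment(s) drawn

Start position: (0, 0)
Final position: (0, 30.8)
Distance = 30.8; >= 1e-6 -> NOT closed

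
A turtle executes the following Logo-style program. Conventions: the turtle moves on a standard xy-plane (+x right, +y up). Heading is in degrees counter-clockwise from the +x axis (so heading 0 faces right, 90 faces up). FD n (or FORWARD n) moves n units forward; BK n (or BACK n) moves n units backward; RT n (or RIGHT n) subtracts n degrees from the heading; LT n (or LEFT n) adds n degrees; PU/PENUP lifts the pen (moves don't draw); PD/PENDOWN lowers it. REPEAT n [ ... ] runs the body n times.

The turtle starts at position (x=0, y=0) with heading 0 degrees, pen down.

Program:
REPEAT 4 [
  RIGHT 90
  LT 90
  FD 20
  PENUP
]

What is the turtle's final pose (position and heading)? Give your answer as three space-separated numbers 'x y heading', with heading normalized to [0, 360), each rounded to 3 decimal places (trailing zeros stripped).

Answer: 80 0 0

Derivation:
Executing turtle program step by step:
Start: pos=(0,0), heading=0, pen down
REPEAT 4 [
  -- iteration 1/4 --
  RT 90: heading 0 -> 270
  LT 90: heading 270 -> 0
  FD 20: (0,0) -> (20,0) [heading=0, draw]
  PU: pen up
  -- iteration 2/4 --
  RT 90: heading 0 -> 270
  LT 90: heading 270 -> 0
  FD 20: (20,0) -> (40,0) [heading=0, move]
  PU: pen up
  -- iteration 3/4 --
  RT 90: heading 0 -> 270
  LT 90: heading 270 -> 0
  FD 20: (40,0) -> (60,0) [heading=0, move]
  PU: pen up
  -- iteration 4/4 --
  RT 90: heading 0 -> 270
  LT 90: heading 270 -> 0
  FD 20: (60,0) -> (80,0) [heading=0, move]
  PU: pen up
]
Final: pos=(80,0), heading=0, 1 segment(s) drawn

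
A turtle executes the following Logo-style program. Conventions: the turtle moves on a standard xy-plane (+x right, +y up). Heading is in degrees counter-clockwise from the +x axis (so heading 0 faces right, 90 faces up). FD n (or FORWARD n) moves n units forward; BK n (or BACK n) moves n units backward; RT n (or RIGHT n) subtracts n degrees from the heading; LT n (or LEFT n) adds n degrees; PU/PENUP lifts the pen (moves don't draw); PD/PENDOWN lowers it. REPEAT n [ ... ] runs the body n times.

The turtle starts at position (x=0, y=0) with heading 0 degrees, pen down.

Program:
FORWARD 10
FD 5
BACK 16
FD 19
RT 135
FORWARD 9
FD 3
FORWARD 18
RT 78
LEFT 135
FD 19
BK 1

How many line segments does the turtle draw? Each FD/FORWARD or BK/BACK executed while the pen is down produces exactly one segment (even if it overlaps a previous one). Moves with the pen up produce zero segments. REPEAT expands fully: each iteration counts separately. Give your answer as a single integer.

Answer: 9

Derivation:
Executing turtle program step by step:
Start: pos=(0,0), heading=0, pen down
FD 10: (0,0) -> (10,0) [heading=0, draw]
FD 5: (10,0) -> (15,0) [heading=0, draw]
BK 16: (15,0) -> (-1,0) [heading=0, draw]
FD 19: (-1,0) -> (18,0) [heading=0, draw]
RT 135: heading 0 -> 225
FD 9: (18,0) -> (11.636,-6.364) [heading=225, draw]
FD 3: (11.636,-6.364) -> (9.515,-8.485) [heading=225, draw]
FD 18: (9.515,-8.485) -> (-3.213,-21.213) [heading=225, draw]
RT 78: heading 225 -> 147
LT 135: heading 147 -> 282
FD 19: (-3.213,-21.213) -> (0.737,-39.798) [heading=282, draw]
BK 1: (0.737,-39.798) -> (0.529,-38.82) [heading=282, draw]
Final: pos=(0.529,-38.82), heading=282, 9 segment(s) drawn
Segments drawn: 9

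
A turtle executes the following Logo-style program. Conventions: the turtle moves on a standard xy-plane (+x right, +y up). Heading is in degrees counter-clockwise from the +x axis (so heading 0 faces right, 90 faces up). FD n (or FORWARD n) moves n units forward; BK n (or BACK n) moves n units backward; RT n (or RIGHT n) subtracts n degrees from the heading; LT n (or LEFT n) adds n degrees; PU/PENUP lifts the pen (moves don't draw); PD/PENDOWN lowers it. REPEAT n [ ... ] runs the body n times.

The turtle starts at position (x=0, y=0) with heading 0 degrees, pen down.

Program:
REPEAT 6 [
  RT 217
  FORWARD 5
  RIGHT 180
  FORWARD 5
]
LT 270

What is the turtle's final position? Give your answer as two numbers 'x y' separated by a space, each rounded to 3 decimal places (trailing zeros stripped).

Executing turtle program step by step:
Start: pos=(0,0), heading=0, pen down
REPEAT 6 [
  -- iteration 1/6 --
  RT 217: heading 0 -> 143
  FD 5: (0,0) -> (-3.993,3.009) [heading=143, draw]
  RT 180: heading 143 -> 323
  FD 5: (-3.993,3.009) -> (0,0) [heading=323, draw]
  -- iteration 2/6 --
  RT 217: heading 323 -> 106
  FD 5: (0,0) -> (-1.378,4.806) [heading=106, draw]
  RT 180: heading 106 -> 286
  FD 5: (-1.378,4.806) -> (0,0) [heading=286, draw]
  -- iteration 3/6 --
  RT 217: heading 286 -> 69
  FD 5: (0,0) -> (1.792,4.668) [heading=69, draw]
  RT 180: heading 69 -> 249
  FD 5: (1.792,4.668) -> (0,0) [heading=249, draw]
  -- iteration 4/6 --
  RT 217: heading 249 -> 32
  FD 5: (0,0) -> (4.24,2.65) [heading=32, draw]
  RT 180: heading 32 -> 212
  FD 5: (4.24,2.65) -> (0,0) [heading=212, draw]
  -- iteration 5/6 --
  RT 217: heading 212 -> 355
  FD 5: (0,0) -> (4.981,-0.436) [heading=355, draw]
  RT 180: heading 355 -> 175
  FD 5: (4.981,-0.436) -> (0,0) [heading=175, draw]
  -- iteration 6/6 --
  RT 217: heading 175 -> 318
  FD 5: (0,0) -> (3.716,-3.346) [heading=318, draw]
  RT 180: heading 318 -> 138
  FD 5: (3.716,-3.346) -> (0,0) [heading=138, draw]
]
LT 270: heading 138 -> 48
Final: pos=(0,0), heading=48, 12 segment(s) drawn

Answer: 0 0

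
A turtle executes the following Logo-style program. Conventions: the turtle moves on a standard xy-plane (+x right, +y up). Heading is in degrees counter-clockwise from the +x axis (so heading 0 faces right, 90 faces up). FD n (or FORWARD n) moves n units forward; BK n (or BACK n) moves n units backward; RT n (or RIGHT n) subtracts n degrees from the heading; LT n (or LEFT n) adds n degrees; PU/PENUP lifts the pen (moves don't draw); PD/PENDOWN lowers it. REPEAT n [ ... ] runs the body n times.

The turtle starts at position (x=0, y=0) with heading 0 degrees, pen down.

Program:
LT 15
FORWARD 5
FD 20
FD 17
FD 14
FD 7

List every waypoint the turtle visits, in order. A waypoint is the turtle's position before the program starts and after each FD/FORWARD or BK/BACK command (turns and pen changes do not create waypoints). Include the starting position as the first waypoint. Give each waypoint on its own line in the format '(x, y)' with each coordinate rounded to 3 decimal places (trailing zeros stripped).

Executing turtle program step by step:
Start: pos=(0,0), heading=0, pen down
LT 15: heading 0 -> 15
FD 5: (0,0) -> (4.83,1.294) [heading=15, draw]
FD 20: (4.83,1.294) -> (24.148,6.47) [heading=15, draw]
FD 17: (24.148,6.47) -> (40.569,10.87) [heading=15, draw]
FD 14: (40.569,10.87) -> (54.092,14.494) [heading=15, draw]
FD 7: (54.092,14.494) -> (60.853,16.306) [heading=15, draw]
Final: pos=(60.853,16.306), heading=15, 5 segment(s) drawn
Waypoints (6 total):
(0, 0)
(4.83, 1.294)
(24.148, 6.47)
(40.569, 10.87)
(54.092, 14.494)
(60.853, 16.306)

Answer: (0, 0)
(4.83, 1.294)
(24.148, 6.47)
(40.569, 10.87)
(54.092, 14.494)
(60.853, 16.306)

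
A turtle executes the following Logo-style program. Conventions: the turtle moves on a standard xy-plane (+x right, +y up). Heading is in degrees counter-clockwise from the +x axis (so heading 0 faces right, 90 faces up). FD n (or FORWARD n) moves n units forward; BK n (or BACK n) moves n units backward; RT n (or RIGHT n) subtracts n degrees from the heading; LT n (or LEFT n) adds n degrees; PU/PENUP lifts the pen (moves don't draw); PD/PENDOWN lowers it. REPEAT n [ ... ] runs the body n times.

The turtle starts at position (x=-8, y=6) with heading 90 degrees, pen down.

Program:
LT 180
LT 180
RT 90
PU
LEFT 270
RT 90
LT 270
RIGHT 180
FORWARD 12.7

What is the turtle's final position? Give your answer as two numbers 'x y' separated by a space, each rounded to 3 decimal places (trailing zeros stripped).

Executing turtle program step by step:
Start: pos=(-8,6), heading=90, pen down
LT 180: heading 90 -> 270
LT 180: heading 270 -> 90
RT 90: heading 90 -> 0
PU: pen up
LT 270: heading 0 -> 270
RT 90: heading 270 -> 180
LT 270: heading 180 -> 90
RT 180: heading 90 -> 270
FD 12.7: (-8,6) -> (-8,-6.7) [heading=270, move]
Final: pos=(-8,-6.7), heading=270, 0 segment(s) drawn

Answer: -8 -6.7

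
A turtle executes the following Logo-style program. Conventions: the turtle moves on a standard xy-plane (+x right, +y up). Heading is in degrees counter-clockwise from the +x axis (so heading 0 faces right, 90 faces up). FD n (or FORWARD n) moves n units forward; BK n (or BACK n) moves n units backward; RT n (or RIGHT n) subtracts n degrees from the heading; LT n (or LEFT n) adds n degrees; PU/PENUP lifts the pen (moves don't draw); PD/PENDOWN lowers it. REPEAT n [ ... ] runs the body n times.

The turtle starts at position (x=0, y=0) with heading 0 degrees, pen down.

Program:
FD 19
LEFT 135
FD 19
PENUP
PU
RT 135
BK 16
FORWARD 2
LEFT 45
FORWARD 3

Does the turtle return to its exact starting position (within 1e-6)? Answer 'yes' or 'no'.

Answer: no

Derivation:
Executing turtle program step by step:
Start: pos=(0,0), heading=0, pen down
FD 19: (0,0) -> (19,0) [heading=0, draw]
LT 135: heading 0 -> 135
FD 19: (19,0) -> (5.565,13.435) [heading=135, draw]
PU: pen up
PU: pen up
RT 135: heading 135 -> 0
BK 16: (5.565,13.435) -> (-10.435,13.435) [heading=0, move]
FD 2: (-10.435,13.435) -> (-8.435,13.435) [heading=0, move]
LT 45: heading 0 -> 45
FD 3: (-8.435,13.435) -> (-6.314,15.556) [heading=45, move]
Final: pos=(-6.314,15.556), heading=45, 2 segment(s) drawn

Start position: (0, 0)
Final position: (-6.314, 15.556)
Distance = 16.789; >= 1e-6 -> NOT closed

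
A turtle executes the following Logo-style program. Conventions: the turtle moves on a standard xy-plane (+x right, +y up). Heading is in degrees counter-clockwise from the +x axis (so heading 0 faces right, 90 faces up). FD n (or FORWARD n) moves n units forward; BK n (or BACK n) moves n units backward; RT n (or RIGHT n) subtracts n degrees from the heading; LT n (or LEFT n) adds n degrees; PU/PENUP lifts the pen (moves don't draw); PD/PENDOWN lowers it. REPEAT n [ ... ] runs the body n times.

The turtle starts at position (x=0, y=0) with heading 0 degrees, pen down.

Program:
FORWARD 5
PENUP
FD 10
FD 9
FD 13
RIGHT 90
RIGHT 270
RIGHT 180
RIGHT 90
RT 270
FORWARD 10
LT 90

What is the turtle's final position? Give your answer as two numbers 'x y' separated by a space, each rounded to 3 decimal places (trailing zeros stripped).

Executing turtle program step by step:
Start: pos=(0,0), heading=0, pen down
FD 5: (0,0) -> (5,0) [heading=0, draw]
PU: pen up
FD 10: (5,0) -> (15,0) [heading=0, move]
FD 9: (15,0) -> (24,0) [heading=0, move]
FD 13: (24,0) -> (37,0) [heading=0, move]
RT 90: heading 0 -> 270
RT 270: heading 270 -> 0
RT 180: heading 0 -> 180
RT 90: heading 180 -> 90
RT 270: heading 90 -> 180
FD 10: (37,0) -> (27,0) [heading=180, move]
LT 90: heading 180 -> 270
Final: pos=(27,0), heading=270, 1 segment(s) drawn

Answer: 27 0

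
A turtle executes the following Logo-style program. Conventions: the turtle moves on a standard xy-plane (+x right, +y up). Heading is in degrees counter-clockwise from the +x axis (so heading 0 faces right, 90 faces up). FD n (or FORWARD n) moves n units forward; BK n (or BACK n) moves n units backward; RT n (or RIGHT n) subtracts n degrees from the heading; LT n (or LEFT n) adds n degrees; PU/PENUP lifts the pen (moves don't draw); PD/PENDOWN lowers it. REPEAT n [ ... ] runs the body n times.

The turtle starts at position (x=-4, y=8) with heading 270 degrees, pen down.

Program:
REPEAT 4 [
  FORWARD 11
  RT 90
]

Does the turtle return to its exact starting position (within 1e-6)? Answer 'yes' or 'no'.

Answer: yes

Derivation:
Executing turtle program step by step:
Start: pos=(-4,8), heading=270, pen down
REPEAT 4 [
  -- iteration 1/4 --
  FD 11: (-4,8) -> (-4,-3) [heading=270, draw]
  RT 90: heading 270 -> 180
  -- iteration 2/4 --
  FD 11: (-4,-3) -> (-15,-3) [heading=180, draw]
  RT 90: heading 180 -> 90
  -- iteration 3/4 --
  FD 11: (-15,-3) -> (-15,8) [heading=90, draw]
  RT 90: heading 90 -> 0
  -- iteration 4/4 --
  FD 11: (-15,8) -> (-4,8) [heading=0, draw]
  RT 90: heading 0 -> 270
]
Final: pos=(-4,8), heading=270, 4 segment(s) drawn

Start position: (-4, 8)
Final position: (-4, 8)
Distance = 0; < 1e-6 -> CLOSED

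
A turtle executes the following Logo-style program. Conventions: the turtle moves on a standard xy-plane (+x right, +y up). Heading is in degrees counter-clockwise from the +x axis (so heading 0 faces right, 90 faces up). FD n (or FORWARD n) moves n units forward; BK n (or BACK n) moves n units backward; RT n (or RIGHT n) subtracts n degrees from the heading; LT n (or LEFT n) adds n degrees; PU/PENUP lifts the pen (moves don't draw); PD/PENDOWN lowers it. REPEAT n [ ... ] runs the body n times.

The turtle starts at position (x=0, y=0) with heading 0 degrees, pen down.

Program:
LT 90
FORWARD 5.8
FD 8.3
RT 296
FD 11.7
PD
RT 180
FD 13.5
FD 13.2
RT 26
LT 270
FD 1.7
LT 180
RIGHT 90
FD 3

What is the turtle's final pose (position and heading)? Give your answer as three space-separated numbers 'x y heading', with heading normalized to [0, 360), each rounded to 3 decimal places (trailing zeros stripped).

Answer: 13.989 4.114 308

Derivation:
Executing turtle program step by step:
Start: pos=(0,0), heading=0, pen down
LT 90: heading 0 -> 90
FD 5.8: (0,0) -> (0,5.8) [heading=90, draw]
FD 8.3: (0,5.8) -> (0,14.1) [heading=90, draw]
RT 296: heading 90 -> 154
FD 11.7: (0,14.1) -> (-10.516,19.229) [heading=154, draw]
PD: pen down
RT 180: heading 154 -> 334
FD 13.5: (-10.516,19.229) -> (1.618,13.311) [heading=334, draw]
FD 13.2: (1.618,13.311) -> (13.482,7.524) [heading=334, draw]
RT 26: heading 334 -> 308
LT 270: heading 308 -> 218
FD 1.7: (13.482,7.524) -> (12.142,6.478) [heading=218, draw]
LT 180: heading 218 -> 38
RT 90: heading 38 -> 308
FD 3: (12.142,6.478) -> (13.989,4.114) [heading=308, draw]
Final: pos=(13.989,4.114), heading=308, 7 segment(s) drawn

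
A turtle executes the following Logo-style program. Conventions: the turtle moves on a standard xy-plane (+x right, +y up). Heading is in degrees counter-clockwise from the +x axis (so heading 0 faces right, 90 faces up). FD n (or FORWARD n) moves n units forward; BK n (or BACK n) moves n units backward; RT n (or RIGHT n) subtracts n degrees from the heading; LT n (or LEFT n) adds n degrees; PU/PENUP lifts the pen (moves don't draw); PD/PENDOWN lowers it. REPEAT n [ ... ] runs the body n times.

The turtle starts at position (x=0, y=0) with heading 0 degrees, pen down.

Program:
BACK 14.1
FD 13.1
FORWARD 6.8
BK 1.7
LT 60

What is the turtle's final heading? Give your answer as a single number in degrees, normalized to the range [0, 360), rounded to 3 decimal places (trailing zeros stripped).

Answer: 60

Derivation:
Executing turtle program step by step:
Start: pos=(0,0), heading=0, pen down
BK 14.1: (0,0) -> (-14.1,0) [heading=0, draw]
FD 13.1: (-14.1,0) -> (-1,0) [heading=0, draw]
FD 6.8: (-1,0) -> (5.8,0) [heading=0, draw]
BK 1.7: (5.8,0) -> (4.1,0) [heading=0, draw]
LT 60: heading 0 -> 60
Final: pos=(4.1,0), heading=60, 4 segment(s) drawn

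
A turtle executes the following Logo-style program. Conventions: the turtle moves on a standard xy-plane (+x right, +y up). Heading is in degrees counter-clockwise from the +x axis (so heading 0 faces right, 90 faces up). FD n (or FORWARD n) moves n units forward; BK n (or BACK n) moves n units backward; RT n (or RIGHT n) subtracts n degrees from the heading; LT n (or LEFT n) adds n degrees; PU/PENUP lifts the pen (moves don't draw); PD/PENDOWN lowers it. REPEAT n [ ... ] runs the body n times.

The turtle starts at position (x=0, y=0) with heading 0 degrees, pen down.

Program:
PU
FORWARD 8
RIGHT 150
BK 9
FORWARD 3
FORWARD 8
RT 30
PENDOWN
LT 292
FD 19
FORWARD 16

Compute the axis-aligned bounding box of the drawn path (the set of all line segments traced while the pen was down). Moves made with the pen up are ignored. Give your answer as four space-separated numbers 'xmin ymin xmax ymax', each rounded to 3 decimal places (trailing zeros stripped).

Executing turtle program step by step:
Start: pos=(0,0), heading=0, pen down
PU: pen up
FD 8: (0,0) -> (8,0) [heading=0, move]
RT 150: heading 0 -> 210
BK 9: (8,0) -> (15.794,4.5) [heading=210, move]
FD 3: (15.794,4.5) -> (13.196,3) [heading=210, move]
FD 8: (13.196,3) -> (6.268,-1) [heading=210, move]
RT 30: heading 210 -> 180
PD: pen down
LT 292: heading 180 -> 112
FD 19: (6.268,-1) -> (-0.85,16.616) [heading=112, draw]
FD 16: (-0.85,16.616) -> (-6.843,31.451) [heading=112, draw]
Final: pos=(-6.843,31.451), heading=112, 2 segment(s) drawn

Segment endpoints: x in {-6.843, -0.85, 6.268}, y in {-1, 16.616, 31.451}
xmin=-6.843, ymin=-1, xmax=6.268, ymax=31.451

Answer: -6.843 -1 6.268 31.451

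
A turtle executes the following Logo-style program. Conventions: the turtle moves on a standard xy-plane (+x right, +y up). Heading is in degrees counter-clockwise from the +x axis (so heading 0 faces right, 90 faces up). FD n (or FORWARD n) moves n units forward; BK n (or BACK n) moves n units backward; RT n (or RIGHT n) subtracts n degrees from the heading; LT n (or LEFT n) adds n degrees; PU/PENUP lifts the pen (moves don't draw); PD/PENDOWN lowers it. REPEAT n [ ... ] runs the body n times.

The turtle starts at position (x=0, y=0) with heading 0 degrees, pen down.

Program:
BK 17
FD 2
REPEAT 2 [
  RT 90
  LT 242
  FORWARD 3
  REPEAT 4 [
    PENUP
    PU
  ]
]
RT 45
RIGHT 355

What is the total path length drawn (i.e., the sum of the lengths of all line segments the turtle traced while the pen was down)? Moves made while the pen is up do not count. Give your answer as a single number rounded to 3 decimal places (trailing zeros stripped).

Executing turtle program step by step:
Start: pos=(0,0), heading=0, pen down
BK 17: (0,0) -> (-17,0) [heading=0, draw]
FD 2: (-17,0) -> (-15,0) [heading=0, draw]
REPEAT 2 [
  -- iteration 1/2 --
  RT 90: heading 0 -> 270
  LT 242: heading 270 -> 152
  FD 3: (-15,0) -> (-17.649,1.408) [heading=152, draw]
  REPEAT 4 [
    -- iteration 1/4 --
    PU: pen up
    PU: pen up
    -- iteration 2/4 --
    PU: pen up
    PU: pen up
    -- iteration 3/4 --
    PU: pen up
    PU: pen up
    -- iteration 4/4 --
    PU: pen up
    PU: pen up
  ]
  -- iteration 2/2 --
  RT 90: heading 152 -> 62
  LT 242: heading 62 -> 304
  FD 3: (-17.649,1.408) -> (-15.971,-1.079) [heading=304, move]
  REPEAT 4 [
    -- iteration 1/4 --
    PU: pen up
    PU: pen up
    -- iteration 2/4 --
    PU: pen up
    PU: pen up
    -- iteration 3/4 --
    PU: pen up
    PU: pen up
    -- iteration 4/4 --
    PU: pen up
    PU: pen up
  ]
]
RT 45: heading 304 -> 259
RT 355: heading 259 -> 264
Final: pos=(-15.971,-1.079), heading=264, 3 segment(s) drawn

Segment lengths:
  seg 1: (0,0) -> (-17,0), length = 17
  seg 2: (-17,0) -> (-15,0), length = 2
  seg 3: (-15,0) -> (-17.649,1.408), length = 3
Total = 22

Answer: 22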